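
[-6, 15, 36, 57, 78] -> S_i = -6 + 21*i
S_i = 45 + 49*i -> [45, 94, 143, 192, 241]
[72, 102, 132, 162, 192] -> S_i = 72 + 30*i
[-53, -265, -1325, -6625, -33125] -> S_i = -53*5^i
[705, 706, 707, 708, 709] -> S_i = 705 + 1*i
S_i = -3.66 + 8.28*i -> [-3.66, 4.62, 12.9, 21.18, 29.46]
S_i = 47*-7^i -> [47, -329, 2303, -16121, 112847]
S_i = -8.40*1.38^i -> [-8.4, -11.59, -16.0, -22.08, -30.46]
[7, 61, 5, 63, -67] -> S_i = Random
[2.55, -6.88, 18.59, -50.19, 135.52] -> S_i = 2.55*(-2.70)^i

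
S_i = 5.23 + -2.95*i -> [5.23, 2.28, -0.67, -3.62, -6.57]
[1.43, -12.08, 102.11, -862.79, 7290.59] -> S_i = 1.43*(-8.45)^i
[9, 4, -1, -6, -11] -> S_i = 9 + -5*i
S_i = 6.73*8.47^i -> [6.73, 57.0, 482.82, 4089.45, 34637.67]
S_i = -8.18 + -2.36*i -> [-8.18, -10.54, -12.9, -15.26, -17.62]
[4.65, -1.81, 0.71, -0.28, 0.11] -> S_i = 4.65*(-0.39)^i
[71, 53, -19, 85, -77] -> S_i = Random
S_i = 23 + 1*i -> [23, 24, 25, 26, 27]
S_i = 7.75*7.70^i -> [7.75, 59.68, 459.5, 3538.13, 27243.61]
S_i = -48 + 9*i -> [-48, -39, -30, -21, -12]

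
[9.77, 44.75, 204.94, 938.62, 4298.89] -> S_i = 9.77*4.58^i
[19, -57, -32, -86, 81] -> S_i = Random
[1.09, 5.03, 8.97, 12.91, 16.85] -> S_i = 1.09 + 3.94*i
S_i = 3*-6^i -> [3, -18, 108, -648, 3888]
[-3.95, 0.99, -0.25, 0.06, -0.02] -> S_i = -3.95*(-0.25)^i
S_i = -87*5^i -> [-87, -435, -2175, -10875, -54375]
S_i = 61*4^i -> [61, 244, 976, 3904, 15616]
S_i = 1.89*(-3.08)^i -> [1.89, -5.82, 17.93, -55.22, 170.08]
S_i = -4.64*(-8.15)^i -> [-4.64, 37.82, -308.2, 2511.83, -20471.44]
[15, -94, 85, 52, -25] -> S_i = Random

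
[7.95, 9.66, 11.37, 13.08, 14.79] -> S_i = 7.95 + 1.71*i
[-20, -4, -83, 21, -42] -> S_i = Random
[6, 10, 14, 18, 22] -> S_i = 6 + 4*i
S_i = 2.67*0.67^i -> [2.67, 1.79, 1.2, 0.8, 0.54]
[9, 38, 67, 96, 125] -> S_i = 9 + 29*i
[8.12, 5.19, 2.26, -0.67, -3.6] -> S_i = 8.12 + -2.93*i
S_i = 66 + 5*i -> [66, 71, 76, 81, 86]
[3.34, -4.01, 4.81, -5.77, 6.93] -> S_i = 3.34*(-1.20)^i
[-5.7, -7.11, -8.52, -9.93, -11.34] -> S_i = -5.70 + -1.41*i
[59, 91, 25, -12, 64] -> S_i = Random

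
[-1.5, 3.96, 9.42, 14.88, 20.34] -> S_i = -1.50 + 5.46*i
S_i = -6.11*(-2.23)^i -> [-6.11, 13.63, -30.38, 67.76, -151.1]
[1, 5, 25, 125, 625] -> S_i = 1*5^i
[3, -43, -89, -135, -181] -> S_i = 3 + -46*i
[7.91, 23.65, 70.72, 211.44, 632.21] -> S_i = 7.91*2.99^i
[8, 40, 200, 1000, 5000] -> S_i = 8*5^i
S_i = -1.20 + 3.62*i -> [-1.2, 2.42, 6.04, 9.66, 13.28]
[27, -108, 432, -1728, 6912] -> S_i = 27*-4^i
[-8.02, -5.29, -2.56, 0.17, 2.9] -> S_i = -8.02 + 2.73*i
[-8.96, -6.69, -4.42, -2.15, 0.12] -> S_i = -8.96 + 2.27*i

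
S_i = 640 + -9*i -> [640, 631, 622, 613, 604]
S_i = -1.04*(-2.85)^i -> [-1.04, 2.96, -8.45, 24.08, -68.61]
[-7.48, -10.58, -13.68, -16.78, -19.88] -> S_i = -7.48 + -3.10*i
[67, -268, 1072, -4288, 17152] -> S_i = 67*-4^i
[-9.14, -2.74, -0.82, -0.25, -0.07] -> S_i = -9.14*0.30^i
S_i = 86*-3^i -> [86, -258, 774, -2322, 6966]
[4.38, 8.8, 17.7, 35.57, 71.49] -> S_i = 4.38*2.01^i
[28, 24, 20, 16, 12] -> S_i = 28 + -4*i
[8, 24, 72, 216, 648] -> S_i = 8*3^i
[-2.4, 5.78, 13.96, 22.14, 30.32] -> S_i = -2.40 + 8.18*i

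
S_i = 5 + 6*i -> [5, 11, 17, 23, 29]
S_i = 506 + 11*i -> [506, 517, 528, 539, 550]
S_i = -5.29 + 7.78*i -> [-5.29, 2.49, 10.27, 18.05, 25.83]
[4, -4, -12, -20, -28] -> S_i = 4 + -8*i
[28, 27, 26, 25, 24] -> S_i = 28 + -1*i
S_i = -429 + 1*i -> [-429, -428, -427, -426, -425]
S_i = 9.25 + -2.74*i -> [9.25, 6.51, 3.77, 1.03, -1.71]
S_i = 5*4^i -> [5, 20, 80, 320, 1280]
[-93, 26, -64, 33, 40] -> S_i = Random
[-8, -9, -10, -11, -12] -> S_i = -8 + -1*i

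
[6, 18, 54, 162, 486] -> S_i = 6*3^i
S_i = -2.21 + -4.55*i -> [-2.21, -6.76, -11.31, -15.86, -20.41]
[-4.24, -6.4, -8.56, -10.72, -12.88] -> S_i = -4.24 + -2.16*i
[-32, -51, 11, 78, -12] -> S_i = Random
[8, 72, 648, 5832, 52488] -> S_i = 8*9^i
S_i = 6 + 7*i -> [6, 13, 20, 27, 34]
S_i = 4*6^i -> [4, 24, 144, 864, 5184]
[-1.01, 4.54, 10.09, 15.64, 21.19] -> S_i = -1.01 + 5.55*i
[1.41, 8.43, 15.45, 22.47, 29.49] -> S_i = 1.41 + 7.02*i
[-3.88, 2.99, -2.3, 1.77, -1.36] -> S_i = -3.88*(-0.77)^i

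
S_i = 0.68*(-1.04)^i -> [0.68, -0.71, 0.74, -0.76, 0.8]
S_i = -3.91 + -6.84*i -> [-3.91, -10.75, -17.59, -24.43, -31.27]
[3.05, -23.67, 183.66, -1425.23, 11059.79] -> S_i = 3.05*(-7.76)^i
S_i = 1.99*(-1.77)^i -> [1.99, -3.52, 6.23, -11.04, 19.53]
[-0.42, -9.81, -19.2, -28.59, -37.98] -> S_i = -0.42 + -9.39*i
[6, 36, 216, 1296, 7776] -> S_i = 6*6^i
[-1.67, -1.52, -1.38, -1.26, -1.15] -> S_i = -1.67*0.91^i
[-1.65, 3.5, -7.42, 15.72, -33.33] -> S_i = -1.65*(-2.12)^i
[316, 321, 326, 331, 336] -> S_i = 316 + 5*i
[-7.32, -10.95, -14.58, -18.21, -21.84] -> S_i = -7.32 + -3.63*i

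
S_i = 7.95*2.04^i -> [7.95, 16.22, 33.08, 67.49, 137.69]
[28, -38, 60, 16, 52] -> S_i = Random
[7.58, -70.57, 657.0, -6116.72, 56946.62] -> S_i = 7.58*(-9.31)^i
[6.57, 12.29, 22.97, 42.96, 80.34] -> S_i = 6.57*1.87^i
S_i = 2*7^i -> [2, 14, 98, 686, 4802]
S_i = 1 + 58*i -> [1, 59, 117, 175, 233]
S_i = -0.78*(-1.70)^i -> [-0.78, 1.33, -2.25, 3.83, -6.51]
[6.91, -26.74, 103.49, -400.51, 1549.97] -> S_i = 6.91*(-3.87)^i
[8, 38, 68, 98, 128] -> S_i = 8 + 30*i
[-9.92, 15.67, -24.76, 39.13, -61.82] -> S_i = -9.92*(-1.58)^i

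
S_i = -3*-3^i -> [-3, 9, -27, 81, -243]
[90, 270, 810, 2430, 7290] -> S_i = 90*3^i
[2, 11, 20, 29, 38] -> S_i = 2 + 9*i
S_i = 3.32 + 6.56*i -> [3.32, 9.88, 16.44, 23.0, 29.56]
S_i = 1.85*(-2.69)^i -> [1.85, -4.98, 13.39, -36.01, 96.87]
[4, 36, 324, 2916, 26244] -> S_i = 4*9^i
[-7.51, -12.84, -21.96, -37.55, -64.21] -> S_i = -7.51*1.71^i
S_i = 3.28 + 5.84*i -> [3.28, 9.12, 14.96, 20.8, 26.64]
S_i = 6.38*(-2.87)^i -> [6.38, -18.31, 52.55, -150.82, 432.86]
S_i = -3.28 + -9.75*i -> [-3.28, -13.03, -22.78, -32.53, -42.28]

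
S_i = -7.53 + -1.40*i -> [-7.53, -8.93, -10.33, -11.73, -13.13]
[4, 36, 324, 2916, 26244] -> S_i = 4*9^i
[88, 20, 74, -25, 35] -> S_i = Random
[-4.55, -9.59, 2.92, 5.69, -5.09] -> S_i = Random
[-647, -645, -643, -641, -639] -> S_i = -647 + 2*i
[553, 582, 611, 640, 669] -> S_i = 553 + 29*i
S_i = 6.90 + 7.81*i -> [6.9, 14.71, 22.52, 30.33, 38.14]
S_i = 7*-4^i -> [7, -28, 112, -448, 1792]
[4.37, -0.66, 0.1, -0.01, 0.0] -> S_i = 4.37*(-0.15)^i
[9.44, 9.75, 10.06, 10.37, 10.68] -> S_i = 9.44 + 0.31*i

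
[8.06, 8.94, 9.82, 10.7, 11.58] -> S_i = 8.06 + 0.88*i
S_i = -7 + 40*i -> [-7, 33, 73, 113, 153]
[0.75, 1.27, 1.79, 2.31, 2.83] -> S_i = 0.75 + 0.52*i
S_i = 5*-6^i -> [5, -30, 180, -1080, 6480]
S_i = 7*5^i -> [7, 35, 175, 875, 4375]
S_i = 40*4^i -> [40, 160, 640, 2560, 10240]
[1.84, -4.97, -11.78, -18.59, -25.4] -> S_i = 1.84 + -6.81*i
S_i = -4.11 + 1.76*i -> [-4.11, -2.35, -0.59, 1.17, 2.93]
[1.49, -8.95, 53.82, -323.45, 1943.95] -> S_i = 1.49*(-6.01)^i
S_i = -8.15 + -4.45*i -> [-8.15, -12.6, -17.05, -21.5, -25.95]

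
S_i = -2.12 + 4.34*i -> [-2.12, 2.22, 6.56, 10.9, 15.24]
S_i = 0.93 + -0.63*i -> [0.93, 0.3, -0.33, -0.96, -1.59]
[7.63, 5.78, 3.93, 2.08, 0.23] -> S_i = 7.63 + -1.85*i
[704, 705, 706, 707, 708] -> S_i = 704 + 1*i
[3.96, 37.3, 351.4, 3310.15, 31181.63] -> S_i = 3.96*9.42^i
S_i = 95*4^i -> [95, 380, 1520, 6080, 24320]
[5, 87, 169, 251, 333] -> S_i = 5 + 82*i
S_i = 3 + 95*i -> [3, 98, 193, 288, 383]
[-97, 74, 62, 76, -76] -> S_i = Random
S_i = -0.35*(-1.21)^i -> [-0.35, 0.42, -0.51, 0.62, -0.75]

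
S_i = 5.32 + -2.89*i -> [5.32, 2.43, -0.46, -3.35, -6.24]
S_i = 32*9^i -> [32, 288, 2592, 23328, 209952]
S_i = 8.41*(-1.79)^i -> [8.41, -15.05, 26.95, -48.23, 86.34]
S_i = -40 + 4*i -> [-40, -36, -32, -28, -24]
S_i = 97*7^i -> [97, 679, 4753, 33271, 232897]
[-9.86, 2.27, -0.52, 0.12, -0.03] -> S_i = -9.86*(-0.23)^i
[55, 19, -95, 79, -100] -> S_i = Random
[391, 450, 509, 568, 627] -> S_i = 391 + 59*i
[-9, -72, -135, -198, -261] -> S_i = -9 + -63*i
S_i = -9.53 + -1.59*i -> [-9.53, -11.12, -12.71, -14.3, -15.89]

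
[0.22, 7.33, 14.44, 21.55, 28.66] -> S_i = 0.22 + 7.11*i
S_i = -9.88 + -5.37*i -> [-9.88, -15.25, -20.62, -25.99, -31.36]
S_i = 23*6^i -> [23, 138, 828, 4968, 29808]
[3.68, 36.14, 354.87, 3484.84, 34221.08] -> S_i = 3.68*9.82^i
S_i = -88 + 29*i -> [-88, -59, -30, -1, 28]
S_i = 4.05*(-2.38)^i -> [4.05, -9.64, 22.94, -54.6, 129.95]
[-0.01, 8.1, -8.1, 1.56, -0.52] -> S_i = Random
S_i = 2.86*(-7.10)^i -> [2.86, -20.31, 144.17, -1023.63, 7267.74]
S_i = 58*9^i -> [58, 522, 4698, 42282, 380538]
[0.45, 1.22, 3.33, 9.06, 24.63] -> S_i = 0.45*2.72^i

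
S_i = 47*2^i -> [47, 94, 188, 376, 752]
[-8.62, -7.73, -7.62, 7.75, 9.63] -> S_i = Random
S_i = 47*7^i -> [47, 329, 2303, 16121, 112847]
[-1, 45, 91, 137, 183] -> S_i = -1 + 46*i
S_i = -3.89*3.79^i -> [-3.89, -14.74, -55.88, -211.77, -802.61]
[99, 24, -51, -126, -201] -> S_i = 99 + -75*i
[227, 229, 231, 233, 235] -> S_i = 227 + 2*i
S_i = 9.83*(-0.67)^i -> [9.83, -6.59, 4.41, -2.96, 1.98]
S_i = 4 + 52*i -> [4, 56, 108, 160, 212]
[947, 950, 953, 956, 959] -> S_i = 947 + 3*i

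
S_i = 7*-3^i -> [7, -21, 63, -189, 567]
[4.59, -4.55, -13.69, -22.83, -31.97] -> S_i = 4.59 + -9.14*i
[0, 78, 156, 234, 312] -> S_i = 0 + 78*i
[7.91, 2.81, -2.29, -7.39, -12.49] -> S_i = 7.91 + -5.10*i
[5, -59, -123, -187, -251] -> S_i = 5 + -64*i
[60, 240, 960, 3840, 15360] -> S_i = 60*4^i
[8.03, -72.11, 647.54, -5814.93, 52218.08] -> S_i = 8.03*(-8.98)^i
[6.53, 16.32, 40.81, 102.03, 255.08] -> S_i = 6.53*2.50^i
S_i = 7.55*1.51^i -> [7.55, 11.4, 17.21, 25.99, 39.25]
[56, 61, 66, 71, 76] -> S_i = 56 + 5*i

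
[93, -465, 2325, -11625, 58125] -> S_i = 93*-5^i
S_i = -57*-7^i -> [-57, 399, -2793, 19551, -136857]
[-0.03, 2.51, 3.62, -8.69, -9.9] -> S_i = Random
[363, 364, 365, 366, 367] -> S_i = 363 + 1*i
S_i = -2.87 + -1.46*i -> [-2.87, -4.33, -5.79, -7.25, -8.71]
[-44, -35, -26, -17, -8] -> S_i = -44 + 9*i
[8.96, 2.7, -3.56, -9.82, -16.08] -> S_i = 8.96 + -6.26*i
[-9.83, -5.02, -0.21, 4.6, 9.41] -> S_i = -9.83 + 4.81*i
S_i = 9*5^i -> [9, 45, 225, 1125, 5625]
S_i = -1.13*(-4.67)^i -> [-1.13, 5.28, -24.64, 115.09, -537.46]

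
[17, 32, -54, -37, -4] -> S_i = Random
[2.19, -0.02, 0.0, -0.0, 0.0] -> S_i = 2.19*(-0.01)^i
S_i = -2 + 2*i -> [-2, 0, 2, 4, 6]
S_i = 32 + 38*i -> [32, 70, 108, 146, 184]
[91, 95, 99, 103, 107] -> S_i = 91 + 4*i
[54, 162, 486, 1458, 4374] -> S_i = 54*3^i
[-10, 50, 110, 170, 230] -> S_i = -10 + 60*i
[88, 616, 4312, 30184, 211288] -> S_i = 88*7^i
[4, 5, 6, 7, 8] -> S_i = 4 + 1*i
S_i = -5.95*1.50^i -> [-5.95, -8.93, -13.39, -20.08, -30.12]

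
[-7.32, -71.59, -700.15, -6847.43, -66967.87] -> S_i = -7.32*9.78^i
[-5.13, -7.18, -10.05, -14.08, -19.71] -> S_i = -5.13*1.40^i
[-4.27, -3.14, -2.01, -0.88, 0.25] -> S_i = -4.27 + 1.13*i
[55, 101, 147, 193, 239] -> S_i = 55 + 46*i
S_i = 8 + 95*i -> [8, 103, 198, 293, 388]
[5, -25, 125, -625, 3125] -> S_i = 5*-5^i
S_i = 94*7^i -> [94, 658, 4606, 32242, 225694]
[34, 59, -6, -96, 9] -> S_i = Random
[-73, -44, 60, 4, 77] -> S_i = Random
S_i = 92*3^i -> [92, 276, 828, 2484, 7452]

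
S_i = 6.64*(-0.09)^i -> [6.64, -0.6, 0.05, -0.0, 0.0]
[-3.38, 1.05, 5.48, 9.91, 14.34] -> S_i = -3.38 + 4.43*i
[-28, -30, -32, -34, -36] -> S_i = -28 + -2*i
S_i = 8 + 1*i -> [8, 9, 10, 11, 12]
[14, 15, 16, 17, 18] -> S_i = 14 + 1*i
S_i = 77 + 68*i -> [77, 145, 213, 281, 349]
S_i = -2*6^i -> [-2, -12, -72, -432, -2592]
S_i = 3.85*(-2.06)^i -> [3.85, -7.93, 16.34, -33.66, 69.33]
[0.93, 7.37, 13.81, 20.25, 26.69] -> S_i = 0.93 + 6.44*i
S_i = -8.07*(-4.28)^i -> [-8.07, 34.54, -147.83, 632.71, -2708.0]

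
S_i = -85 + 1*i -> [-85, -84, -83, -82, -81]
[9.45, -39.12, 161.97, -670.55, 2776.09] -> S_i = 9.45*(-4.14)^i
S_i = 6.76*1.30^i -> [6.76, 8.79, 11.42, 14.85, 19.31]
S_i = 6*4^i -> [6, 24, 96, 384, 1536]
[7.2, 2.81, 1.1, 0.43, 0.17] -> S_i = 7.20*0.39^i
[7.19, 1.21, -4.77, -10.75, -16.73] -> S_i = 7.19 + -5.98*i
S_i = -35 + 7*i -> [-35, -28, -21, -14, -7]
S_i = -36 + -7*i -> [-36, -43, -50, -57, -64]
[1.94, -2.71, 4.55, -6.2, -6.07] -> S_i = Random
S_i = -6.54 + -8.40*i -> [-6.54, -14.94, -23.34, -31.74, -40.14]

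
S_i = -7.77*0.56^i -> [-7.77, -4.35, -2.44, -1.36, -0.76]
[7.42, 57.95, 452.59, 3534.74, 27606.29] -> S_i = 7.42*7.81^i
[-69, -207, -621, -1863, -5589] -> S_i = -69*3^i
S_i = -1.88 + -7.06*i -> [-1.88, -8.94, -16.0, -23.06, -30.12]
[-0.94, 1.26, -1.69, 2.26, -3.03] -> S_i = -0.94*(-1.34)^i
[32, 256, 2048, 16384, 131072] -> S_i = 32*8^i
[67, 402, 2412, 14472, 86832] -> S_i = 67*6^i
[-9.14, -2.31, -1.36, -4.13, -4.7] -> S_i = Random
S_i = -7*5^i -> [-7, -35, -175, -875, -4375]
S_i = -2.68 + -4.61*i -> [-2.68, -7.29, -11.9, -16.51, -21.12]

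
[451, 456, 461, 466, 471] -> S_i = 451 + 5*i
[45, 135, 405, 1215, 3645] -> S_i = 45*3^i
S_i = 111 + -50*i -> [111, 61, 11, -39, -89]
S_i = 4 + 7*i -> [4, 11, 18, 25, 32]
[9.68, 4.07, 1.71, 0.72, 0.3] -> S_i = 9.68*0.42^i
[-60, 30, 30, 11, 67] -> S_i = Random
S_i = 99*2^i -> [99, 198, 396, 792, 1584]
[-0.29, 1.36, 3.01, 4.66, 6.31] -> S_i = -0.29 + 1.65*i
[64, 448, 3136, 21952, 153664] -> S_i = 64*7^i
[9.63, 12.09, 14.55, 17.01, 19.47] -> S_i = 9.63 + 2.46*i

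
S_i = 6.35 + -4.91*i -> [6.35, 1.44, -3.47, -8.38, -13.29]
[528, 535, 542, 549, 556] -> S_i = 528 + 7*i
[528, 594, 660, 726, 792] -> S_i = 528 + 66*i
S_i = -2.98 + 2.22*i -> [-2.98, -0.76, 1.46, 3.68, 5.9]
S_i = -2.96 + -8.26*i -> [-2.96, -11.22, -19.48, -27.74, -36.0]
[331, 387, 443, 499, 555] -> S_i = 331 + 56*i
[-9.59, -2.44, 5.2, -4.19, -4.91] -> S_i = Random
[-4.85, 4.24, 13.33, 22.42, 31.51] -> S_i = -4.85 + 9.09*i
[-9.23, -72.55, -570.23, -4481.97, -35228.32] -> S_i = -9.23*7.86^i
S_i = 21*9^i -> [21, 189, 1701, 15309, 137781]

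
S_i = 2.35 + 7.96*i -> [2.35, 10.31, 18.27, 26.23, 34.19]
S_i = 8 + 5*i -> [8, 13, 18, 23, 28]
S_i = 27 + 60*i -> [27, 87, 147, 207, 267]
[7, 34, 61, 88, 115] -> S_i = 7 + 27*i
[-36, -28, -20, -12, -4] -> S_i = -36 + 8*i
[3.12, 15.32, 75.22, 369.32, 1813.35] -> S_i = 3.12*4.91^i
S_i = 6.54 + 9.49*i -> [6.54, 16.03, 25.52, 35.01, 44.5]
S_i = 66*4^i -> [66, 264, 1056, 4224, 16896]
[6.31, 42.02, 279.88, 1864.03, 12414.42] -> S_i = 6.31*6.66^i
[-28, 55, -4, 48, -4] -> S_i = Random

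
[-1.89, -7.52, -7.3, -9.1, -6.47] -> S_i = Random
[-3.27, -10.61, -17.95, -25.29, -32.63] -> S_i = -3.27 + -7.34*i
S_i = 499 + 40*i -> [499, 539, 579, 619, 659]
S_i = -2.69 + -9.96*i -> [-2.69, -12.65, -22.61, -32.57, -42.53]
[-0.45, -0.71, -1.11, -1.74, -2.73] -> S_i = -0.45*1.57^i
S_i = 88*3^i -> [88, 264, 792, 2376, 7128]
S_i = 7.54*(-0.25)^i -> [7.54, -1.88, 0.47, -0.12, 0.03]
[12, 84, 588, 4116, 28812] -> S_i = 12*7^i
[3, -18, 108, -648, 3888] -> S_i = 3*-6^i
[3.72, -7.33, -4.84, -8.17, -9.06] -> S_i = Random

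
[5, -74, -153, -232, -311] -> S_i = 5 + -79*i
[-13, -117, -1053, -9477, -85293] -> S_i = -13*9^i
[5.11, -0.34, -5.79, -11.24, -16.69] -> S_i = 5.11 + -5.45*i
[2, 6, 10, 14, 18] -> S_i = 2 + 4*i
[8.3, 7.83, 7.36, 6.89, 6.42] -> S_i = 8.30 + -0.47*i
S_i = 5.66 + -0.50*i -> [5.66, 5.16, 4.66, 4.16, 3.66]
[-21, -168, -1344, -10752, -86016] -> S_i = -21*8^i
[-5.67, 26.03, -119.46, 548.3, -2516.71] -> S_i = -5.67*(-4.59)^i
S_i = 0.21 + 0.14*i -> [0.21, 0.35, 0.49, 0.63, 0.77]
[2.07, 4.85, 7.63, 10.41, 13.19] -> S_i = 2.07 + 2.78*i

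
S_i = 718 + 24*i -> [718, 742, 766, 790, 814]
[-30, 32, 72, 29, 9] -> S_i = Random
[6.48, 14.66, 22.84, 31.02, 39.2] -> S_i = 6.48 + 8.18*i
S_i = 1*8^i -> [1, 8, 64, 512, 4096]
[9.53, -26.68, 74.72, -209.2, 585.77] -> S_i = 9.53*(-2.80)^i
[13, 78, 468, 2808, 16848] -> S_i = 13*6^i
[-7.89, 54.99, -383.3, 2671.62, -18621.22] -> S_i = -7.89*(-6.97)^i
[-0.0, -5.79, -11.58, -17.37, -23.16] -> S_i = -0.00 + -5.79*i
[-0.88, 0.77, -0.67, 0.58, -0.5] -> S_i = -0.88*(-0.87)^i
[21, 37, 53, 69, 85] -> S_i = 21 + 16*i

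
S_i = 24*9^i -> [24, 216, 1944, 17496, 157464]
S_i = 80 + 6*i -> [80, 86, 92, 98, 104]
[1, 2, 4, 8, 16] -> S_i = 1*2^i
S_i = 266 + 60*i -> [266, 326, 386, 446, 506]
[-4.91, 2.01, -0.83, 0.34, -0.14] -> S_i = -4.91*(-0.41)^i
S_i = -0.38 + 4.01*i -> [-0.38, 3.63, 7.64, 11.65, 15.66]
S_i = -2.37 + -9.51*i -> [-2.37, -11.88, -21.39, -30.9, -40.41]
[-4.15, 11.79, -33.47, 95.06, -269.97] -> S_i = -4.15*(-2.84)^i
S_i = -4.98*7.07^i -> [-4.98, -35.21, -248.92, -1759.9, -12442.48]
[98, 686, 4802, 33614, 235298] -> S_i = 98*7^i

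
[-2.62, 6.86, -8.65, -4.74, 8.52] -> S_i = Random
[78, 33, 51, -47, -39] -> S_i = Random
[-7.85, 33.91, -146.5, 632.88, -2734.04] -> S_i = -7.85*(-4.32)^i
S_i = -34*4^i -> [-34, -136, -544, -2176, -8704]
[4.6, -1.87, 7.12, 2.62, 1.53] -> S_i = Random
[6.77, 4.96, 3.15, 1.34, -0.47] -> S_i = 6.77 + -1.81*i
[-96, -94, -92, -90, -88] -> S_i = -96 + 2*i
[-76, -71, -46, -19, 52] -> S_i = Random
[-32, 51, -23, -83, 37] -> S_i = Random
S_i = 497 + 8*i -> [497, 505, 513, 521, 529]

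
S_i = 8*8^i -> [8, 64, 512, 4096, 32768]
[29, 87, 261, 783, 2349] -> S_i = 29*3^i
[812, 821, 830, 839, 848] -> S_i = 812 + 9*i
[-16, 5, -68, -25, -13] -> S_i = Random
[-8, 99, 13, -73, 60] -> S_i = Random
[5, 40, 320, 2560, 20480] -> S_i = 5*8^i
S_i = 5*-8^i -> [5, -40, 320, -2560, 20480]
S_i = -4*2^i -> [-4, -8, -16, -32, -64]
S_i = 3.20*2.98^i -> [3.2, 9.54, 28.42, 84.68, 252.36]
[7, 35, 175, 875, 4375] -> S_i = 7*5^i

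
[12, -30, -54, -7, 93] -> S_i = Random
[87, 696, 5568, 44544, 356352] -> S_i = 87*8^i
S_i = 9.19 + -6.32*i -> [9.19, 2.87, -3.45, -9.77, -16.09]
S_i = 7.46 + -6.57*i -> [7.46, 0.89, -5.68, -12.25, -18.82]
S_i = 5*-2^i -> [5, -10, 20, -40, 80]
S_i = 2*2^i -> [2, 4, 8, 16, 32]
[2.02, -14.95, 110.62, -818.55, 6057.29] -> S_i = 2.02*(-7.40)^i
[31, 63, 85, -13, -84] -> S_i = Random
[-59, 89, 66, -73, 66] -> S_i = Random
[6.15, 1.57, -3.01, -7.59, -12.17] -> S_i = 6.15 + -4.58*i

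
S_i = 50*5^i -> [50, 250, 1250, 6250, 31250]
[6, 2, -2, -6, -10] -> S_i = 6 + -4*i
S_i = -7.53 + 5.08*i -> [-7.53, -2.45, 2.63, 7.71, 12.79]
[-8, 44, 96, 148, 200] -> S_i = -8 + 52*i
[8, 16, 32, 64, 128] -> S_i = 8*2^i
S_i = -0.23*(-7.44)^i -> [-0.23, 1.71, -12.73, 94.72, -704.72]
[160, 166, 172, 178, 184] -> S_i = 160 + 6*i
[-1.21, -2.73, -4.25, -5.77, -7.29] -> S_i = -1.21 + -1.52*i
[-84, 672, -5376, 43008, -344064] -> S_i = -84*-8^i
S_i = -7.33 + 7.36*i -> [-7.33, 0.03, 7.39, 14.75, 22.11]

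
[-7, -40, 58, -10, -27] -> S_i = Random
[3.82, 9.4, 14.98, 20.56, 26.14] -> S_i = 3.82 + 5.58*i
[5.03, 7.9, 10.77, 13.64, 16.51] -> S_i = 5.03 + 2.87*i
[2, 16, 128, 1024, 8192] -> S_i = 2*8^i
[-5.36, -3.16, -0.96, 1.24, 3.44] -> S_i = -5.36 + 2.20*i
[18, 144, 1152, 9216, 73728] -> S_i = 18*8^i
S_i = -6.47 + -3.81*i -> [-6.47, -10.28, -14.09, -17.9, -21.71]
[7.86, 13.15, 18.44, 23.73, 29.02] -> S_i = 7.86 + 5.29*i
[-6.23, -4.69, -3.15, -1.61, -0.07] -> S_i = -6.23 + 1.54*i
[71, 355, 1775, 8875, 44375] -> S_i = 71*5^i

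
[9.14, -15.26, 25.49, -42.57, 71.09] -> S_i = 9.14*(-1.67)^i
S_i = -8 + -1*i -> [-8, -9, -10, -11, -12]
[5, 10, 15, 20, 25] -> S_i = 5 + 5*i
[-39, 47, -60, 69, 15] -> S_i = Random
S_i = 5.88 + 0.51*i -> [5.88, 6.39, 6.9, 7.41, 7.92]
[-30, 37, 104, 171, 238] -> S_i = -30 + 67*i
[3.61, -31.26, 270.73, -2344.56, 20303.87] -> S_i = 3.61*(-8.66)^i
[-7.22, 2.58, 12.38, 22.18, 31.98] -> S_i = -7.22 + 9.80*i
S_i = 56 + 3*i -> [56, 59, 62, 65, 68]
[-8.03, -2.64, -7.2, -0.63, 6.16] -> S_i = Random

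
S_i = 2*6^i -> [2, 12, 72, 432, 2592]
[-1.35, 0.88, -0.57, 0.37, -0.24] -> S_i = -1.35*(-0.65)^i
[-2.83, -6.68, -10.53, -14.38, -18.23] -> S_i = -2.83 + -3.85*i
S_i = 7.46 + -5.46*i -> [7.46, 2.0, -3.46, -8.92, -14.38]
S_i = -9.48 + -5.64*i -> [-9.48, -15.12, -20.76, -26.4, -32.04]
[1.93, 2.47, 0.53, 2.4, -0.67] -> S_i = Random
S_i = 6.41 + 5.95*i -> [6.41, 12.36, 18.31, 24.26, 30.21]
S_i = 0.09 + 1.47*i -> [0.09, 1.56, 3.03, 4.5, 5.97]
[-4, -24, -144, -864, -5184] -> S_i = -4*6^i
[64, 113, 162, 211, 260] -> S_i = 64 + 49*i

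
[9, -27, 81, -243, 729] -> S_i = 9*-3^i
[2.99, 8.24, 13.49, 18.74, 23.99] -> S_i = 2.99 + 5.25*i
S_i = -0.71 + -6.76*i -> [-0.71, -7.47, -14.23, -20.99, -27.75]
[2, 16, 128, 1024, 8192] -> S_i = 2*8^i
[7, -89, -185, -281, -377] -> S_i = 7 + -96*i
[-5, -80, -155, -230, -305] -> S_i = -5 + -75*i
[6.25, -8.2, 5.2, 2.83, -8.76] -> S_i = Random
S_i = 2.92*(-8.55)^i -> [2.92, -24.97, 213.46, -1825.08, 15604.41]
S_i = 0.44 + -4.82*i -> [0.44, -4.38, -9.2, -14.02, -18.84]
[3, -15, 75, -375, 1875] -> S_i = 3*-5^i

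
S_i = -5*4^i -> [-5, -20, -80, -320, -1280]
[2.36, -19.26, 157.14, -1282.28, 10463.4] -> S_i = 2.36*(-8.16)^i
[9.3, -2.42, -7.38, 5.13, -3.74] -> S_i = Random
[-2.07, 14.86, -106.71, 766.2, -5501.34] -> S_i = -2.07*(-7.18)^i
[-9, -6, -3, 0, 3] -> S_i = -9 + 3*i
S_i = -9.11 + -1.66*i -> [-9.11, -10.77, -12.43, -14.09, -15.75]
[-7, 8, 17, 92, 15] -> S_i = Random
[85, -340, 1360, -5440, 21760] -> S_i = 85*-4^i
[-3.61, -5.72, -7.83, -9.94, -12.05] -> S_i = -3.61 + -2.11*i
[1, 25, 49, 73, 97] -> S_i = 1 + 24*i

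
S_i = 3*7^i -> [3, 21, 147, 1029, 7203]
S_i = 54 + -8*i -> [54, 46, 38, 30, 22]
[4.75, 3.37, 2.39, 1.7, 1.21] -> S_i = 4.75*0.71^i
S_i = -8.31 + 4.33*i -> [-8.31, -3.98, 0.35, 4.68, 9.01]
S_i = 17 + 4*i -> [17, 21, 25, 29, 33]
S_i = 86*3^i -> [86, 258, 774, 2322, 6966]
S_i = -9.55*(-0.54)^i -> [-9.55, 5.16, -2.78, 1.5, -0.81]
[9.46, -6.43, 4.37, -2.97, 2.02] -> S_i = 9.46*(-0.68)^i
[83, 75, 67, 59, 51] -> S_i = 83 + -8*i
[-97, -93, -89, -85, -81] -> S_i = -97 + 4*i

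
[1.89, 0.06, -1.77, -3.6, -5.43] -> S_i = 1.89 + -1.83*i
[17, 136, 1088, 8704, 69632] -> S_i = 17*8^i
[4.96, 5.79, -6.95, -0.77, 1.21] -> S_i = Random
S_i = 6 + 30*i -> [6, 36, 66, 96, 126]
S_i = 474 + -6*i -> [474, 468, 462, 456, 450]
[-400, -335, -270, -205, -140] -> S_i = -400 + 65*i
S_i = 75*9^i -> [75, 675, 6075, 54675, 492075]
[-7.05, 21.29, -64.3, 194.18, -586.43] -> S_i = -7.05*(-3.02)^i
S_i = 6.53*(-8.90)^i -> [6.53, -58.12, 517.24, -4603.45, 40970.68]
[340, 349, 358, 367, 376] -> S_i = 340 + 9*i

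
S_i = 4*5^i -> [4, 20, 100, 500, 2500]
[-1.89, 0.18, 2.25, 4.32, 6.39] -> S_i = -1.89 + 2.07*i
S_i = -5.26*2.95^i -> [-5.26, -15.52, -45.78, -135.04, -398.36]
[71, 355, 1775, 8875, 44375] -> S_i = 71*5^i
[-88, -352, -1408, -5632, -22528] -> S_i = -88*4^i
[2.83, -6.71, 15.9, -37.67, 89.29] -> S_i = 2.83*(-2.37)^i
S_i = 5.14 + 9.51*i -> [5.14, 14.65, 24.16, 33.67, 43.18]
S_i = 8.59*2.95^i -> [8.59, 25.34, 74.75, 220.53, 650.55]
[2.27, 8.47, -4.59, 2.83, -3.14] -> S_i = Random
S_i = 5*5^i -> [5, 25, 125, 625, 3125]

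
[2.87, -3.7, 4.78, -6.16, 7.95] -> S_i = 2.87*(-1.29)^i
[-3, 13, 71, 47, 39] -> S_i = Random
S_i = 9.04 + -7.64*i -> [9.04, 1.4, -6.24, -13.88, -21.52]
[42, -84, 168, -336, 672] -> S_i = 42*-2^i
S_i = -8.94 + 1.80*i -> [-8.94, -7.14, -5.34, -3.54, -1.74]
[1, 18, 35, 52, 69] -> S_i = 1 + 17*i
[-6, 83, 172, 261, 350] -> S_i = -6 + 89*i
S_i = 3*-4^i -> [3, -12, 48, -192, 768]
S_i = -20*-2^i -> [-20, 40, -80, 160, -320]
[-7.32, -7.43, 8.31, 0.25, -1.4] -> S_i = Random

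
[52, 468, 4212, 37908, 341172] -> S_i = 52*9^i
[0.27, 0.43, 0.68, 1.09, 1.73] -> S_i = 0.27*1.59^i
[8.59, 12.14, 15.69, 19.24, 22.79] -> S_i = 8.59 + 3.55*i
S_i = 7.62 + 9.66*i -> [7.62, 17.28, 26.94, 36.6, 46.26]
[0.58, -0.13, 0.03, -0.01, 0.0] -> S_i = 0.58*(-0.22)^i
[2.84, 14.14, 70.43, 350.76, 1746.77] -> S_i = 2.84*4.98^i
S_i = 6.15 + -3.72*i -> [6.15, 2.43, -1.29, -5.01, -8.73]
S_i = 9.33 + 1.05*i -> [9.33, 10.38, 11.43, 12.48, 13.53]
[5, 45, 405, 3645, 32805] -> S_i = 5*9^i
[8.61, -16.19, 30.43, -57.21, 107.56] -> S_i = 8.61*(-1.88)^i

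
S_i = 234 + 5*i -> [234, 239, 244, 249, 254]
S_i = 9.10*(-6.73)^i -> [9.1, -61.24, 412.17, -2773.87, 18668.17]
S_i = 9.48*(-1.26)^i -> [9.48, -11.94, 15.05, -18.96, 23.89]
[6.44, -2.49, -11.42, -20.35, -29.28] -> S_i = 6.44 + -8.93*i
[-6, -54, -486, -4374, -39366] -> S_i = -6*9^i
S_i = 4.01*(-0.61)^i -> [4.01, -2.45, 1.49, -0.91, 0.56]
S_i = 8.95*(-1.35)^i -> [8.95, -12.08, 16.31, -22.02, 29.73]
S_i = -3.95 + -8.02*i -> [-3.95, -11.97, -19.99, -28.01, -36.03]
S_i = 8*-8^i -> [8, -64, 512, -4096, 32768]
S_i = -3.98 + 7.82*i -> [-3.98, 3.84, 11.66, 19.48, 27.3]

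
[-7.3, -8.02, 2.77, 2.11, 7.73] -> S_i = Random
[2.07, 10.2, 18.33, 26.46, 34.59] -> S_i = 2.07 + 8.13*i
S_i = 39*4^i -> [39, 156, 624, 2496, 9984]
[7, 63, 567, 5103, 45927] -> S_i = 7*9^i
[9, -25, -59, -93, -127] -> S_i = 9 + -34*i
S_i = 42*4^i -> [42, 168, 672, 2688, 10752]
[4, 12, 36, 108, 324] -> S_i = 4*3^i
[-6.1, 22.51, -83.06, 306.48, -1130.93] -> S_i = -6.10*(-3.69)^i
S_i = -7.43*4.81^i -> [-7.43, -35.74, -171.9, -826.84, -3977.12]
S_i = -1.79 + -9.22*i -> [-1.79, -11.01, -20.23, -29.45, -38.67]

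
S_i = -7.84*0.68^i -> [-7.84, -5.33, -3.63, -2.47, -1.68]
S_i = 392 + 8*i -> [392, 400, 408, 416, 424]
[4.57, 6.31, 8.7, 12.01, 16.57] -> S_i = 4.57*1.38^i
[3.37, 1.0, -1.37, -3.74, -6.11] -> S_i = 3.37 + -2.37*i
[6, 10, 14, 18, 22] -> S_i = 6 + 4*i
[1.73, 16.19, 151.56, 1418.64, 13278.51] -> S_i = 1.73*9.36^i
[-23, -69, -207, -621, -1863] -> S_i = -23*3^i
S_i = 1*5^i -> [1, 5, 25, 125, 625]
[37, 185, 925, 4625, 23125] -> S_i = 37*5^i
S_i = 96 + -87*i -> [96, 9, -78, -165, -252]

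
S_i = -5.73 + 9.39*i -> [-5.73, 3.66, 13.05, 22.44, 31.83]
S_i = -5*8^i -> [-5, -40, -320, -2560, -20480]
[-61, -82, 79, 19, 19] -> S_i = Random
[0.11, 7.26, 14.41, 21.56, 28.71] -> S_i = 0.11 + 7.15*i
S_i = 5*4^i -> [5, 20, 80, 320, 1280]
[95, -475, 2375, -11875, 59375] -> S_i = 95*-5^i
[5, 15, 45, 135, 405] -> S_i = 5*3^i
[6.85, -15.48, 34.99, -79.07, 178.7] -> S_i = 6.85*(-2.26)^i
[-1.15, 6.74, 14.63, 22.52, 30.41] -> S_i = -1.15 + 7.89*i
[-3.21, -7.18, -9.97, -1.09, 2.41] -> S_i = Random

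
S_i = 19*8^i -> [19, 152, 1216, 9728, 77824]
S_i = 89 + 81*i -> [89, 170, 251, 332, 413]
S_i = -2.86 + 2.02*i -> [-2.86, -0.84, 1.18, 3.2, 5.22]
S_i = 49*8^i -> [49, 392, 3136, 25088, 200704]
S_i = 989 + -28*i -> [989, 961, 933, 905, 877]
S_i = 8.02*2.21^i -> [8.02, 17.72, 39.17, 86.57, 191.31]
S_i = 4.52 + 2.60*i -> [4.52, 7.12, 9.72, 12.32, 14.92]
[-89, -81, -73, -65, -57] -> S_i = -89 + 8*i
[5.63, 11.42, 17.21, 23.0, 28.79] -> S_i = 5.63 + 5.79*i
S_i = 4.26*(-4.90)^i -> [4.26, -20.87, 102.28, -501.18, 2455.81]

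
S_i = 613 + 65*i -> [613, 678, 743, 808, 873]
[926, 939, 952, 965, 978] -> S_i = 926 + 13*i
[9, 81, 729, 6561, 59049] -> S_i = 9*9^i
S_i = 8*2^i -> [8, 16, 32, 64, 128]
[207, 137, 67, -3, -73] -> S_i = 207 + -70*i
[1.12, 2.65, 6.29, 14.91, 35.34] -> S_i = 1.12*2.37^i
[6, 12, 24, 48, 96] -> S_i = 6*2^i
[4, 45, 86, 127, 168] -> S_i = 4 + 41*i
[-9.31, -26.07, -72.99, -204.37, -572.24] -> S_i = -9.31*2.80^i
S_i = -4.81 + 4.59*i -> [-4.81, -0.22, 4.37, 8.96, 13.55]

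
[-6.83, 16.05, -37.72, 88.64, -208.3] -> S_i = -6.83*(-2.35)^i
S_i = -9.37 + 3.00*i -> [-9.37, -6.37, -3.37, -0.37, 2.63]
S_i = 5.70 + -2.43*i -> [5.7, 3.27, 0.84, -1.59, -4.02]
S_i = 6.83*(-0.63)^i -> [6.83, -4.3, 2.71, -1.71, 1.08]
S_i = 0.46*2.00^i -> [0.46, 0.92, 1.84, 3.68, 7.36]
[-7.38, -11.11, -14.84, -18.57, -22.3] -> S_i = -7.38 + -3.73*i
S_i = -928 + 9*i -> [-928, -919, -910, -901, -892]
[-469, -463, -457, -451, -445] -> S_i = -469 + 6*i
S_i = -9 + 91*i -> [-9, 82, 173, 264, 355]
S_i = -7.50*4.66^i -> [-7.5, -34.95, -162.87, -758.96, -3536.75]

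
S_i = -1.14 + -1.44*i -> [-1.14, -2.58, -4.02, -5.46, -6.9]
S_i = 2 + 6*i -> [2, 8, 14, 20, 26]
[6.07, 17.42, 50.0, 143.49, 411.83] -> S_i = 6.07*2.87^i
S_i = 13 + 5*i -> [13, 18, 23, 28, 33]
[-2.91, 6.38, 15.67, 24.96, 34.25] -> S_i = -2.91 + 9.29*i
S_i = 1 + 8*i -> [1, 9, 17, 25, 33]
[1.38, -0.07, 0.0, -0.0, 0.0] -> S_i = 1.38*(-0.05)^i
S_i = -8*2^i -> [-8, -16, -32, -64, -128]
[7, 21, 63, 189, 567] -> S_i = 7*3^i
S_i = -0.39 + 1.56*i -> [-0.39, 1.17, 2.73, 4.29, 5.85]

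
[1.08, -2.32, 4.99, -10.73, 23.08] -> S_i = 1.08*(-2.15)^i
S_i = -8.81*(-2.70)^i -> [-8.81, 23.79, -64.22, 173.41, -468.2]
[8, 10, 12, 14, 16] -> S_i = 8 + 2*i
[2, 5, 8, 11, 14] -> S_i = 2 + 3*i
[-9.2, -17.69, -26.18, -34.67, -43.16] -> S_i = -9.20 + -8.49*i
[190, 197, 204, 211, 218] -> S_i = 190 + 7*i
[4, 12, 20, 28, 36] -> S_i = 4 + 8*i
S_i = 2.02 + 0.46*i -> [2.02, 2.48, 2.94, 3.4, 3.86]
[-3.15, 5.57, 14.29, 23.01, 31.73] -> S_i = -3.15 + 8.72*i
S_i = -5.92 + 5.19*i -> [-5.92, -0.73, 4.46, 9.65, 14.84]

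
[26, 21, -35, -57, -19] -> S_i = Random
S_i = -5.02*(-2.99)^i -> [-5.02, 15.01, -44.88, 134.19, -401.23]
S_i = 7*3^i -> [7, 21, 63, 189, 567]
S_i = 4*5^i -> [4, 20, 100, 500, 2500]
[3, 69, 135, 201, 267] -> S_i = 3 + 66*i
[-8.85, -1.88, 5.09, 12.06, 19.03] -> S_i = -8.85 + 6.97*i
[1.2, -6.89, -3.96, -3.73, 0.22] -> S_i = Random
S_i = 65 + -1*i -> [65, 64, 63, 62, 61]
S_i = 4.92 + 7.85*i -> [4.92, 12.77, 20.62, 28.47, 36.32]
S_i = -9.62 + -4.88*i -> [-9.62, -14.5, -19.38, -24.26, -29.14]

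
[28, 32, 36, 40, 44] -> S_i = 28 + 4*i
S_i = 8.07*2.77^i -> [8.07, 22.35, 61.92, 171.52, 475.11]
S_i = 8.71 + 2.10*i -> [8.71, 10.81, 12.91, 15.01, 17.11]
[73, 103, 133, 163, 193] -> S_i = 73 + 30*i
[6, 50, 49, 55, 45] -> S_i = Random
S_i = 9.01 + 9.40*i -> [9.01, 18.41, 27.81, 37.21, 46.61]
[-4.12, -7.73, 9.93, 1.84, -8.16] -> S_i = Random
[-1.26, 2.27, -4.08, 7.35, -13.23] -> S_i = -1.26*(-1.80)^i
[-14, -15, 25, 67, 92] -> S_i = Random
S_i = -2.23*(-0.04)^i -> [-2.23, 0.09, -0.0, 0.0, -0.0]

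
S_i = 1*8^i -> [1, 8, 64, 512, 4096]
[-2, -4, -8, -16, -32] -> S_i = -2*2^i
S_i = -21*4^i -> [-21, -84, -336, -1344, -5376]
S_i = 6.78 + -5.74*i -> [6.78, 1.04, -4.7, -10.44, -16.18]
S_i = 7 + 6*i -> [7, 13, 19, 25, 31]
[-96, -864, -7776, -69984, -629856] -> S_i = -96*9^i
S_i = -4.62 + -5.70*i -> [-4.62, -10.32, -16.02, -21.72, -27.42]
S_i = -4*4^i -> [-4, -16, -64, -256, -1024]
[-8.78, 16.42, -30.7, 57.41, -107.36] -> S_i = -8.78*(-1.87)^i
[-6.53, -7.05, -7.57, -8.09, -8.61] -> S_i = -6.53 + -0.52*i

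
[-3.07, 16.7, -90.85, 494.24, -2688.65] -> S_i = -3.07*(-5.44)^i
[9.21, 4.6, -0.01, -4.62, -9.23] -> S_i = 9.21 + -4.61*i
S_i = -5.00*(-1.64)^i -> [-5.0, 8.2, -13.45, 22.05, -36.17]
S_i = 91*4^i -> [91, 364, 1456, 5824, 23296]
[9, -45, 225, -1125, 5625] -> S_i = 9*-5^i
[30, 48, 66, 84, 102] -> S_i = 30 + 18*i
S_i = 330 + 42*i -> [330, 372, 414, 456, 498]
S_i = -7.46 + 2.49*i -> [-7.46, -4.97, -2.48, 0.01, 2.5]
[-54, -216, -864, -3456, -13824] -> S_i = -54*4^i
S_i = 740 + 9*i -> [740, 749, 758, 767, 776]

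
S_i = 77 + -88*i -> [77, -11, -99, -187, -275]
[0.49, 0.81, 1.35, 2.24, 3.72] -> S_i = 0.49*1.66^i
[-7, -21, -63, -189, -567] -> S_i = -7*3^i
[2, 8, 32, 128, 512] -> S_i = 2*4^i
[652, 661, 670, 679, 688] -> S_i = 652 + 9*i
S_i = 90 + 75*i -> [90, 165, 240, 315, 390]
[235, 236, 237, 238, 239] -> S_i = 235 + 1*i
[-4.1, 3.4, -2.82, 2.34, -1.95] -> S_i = -4.10*(-0.83)^i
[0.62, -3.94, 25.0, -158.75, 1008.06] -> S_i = 0.62*(-6.35)^i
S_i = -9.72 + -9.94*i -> [-9.72, -19.66, -29.6, -39.54, -49.48]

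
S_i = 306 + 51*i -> [306, 357, 408, 459, 510]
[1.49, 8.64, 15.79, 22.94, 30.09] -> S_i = 1.49 + 7.15*i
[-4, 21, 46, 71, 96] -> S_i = -4 + 25*i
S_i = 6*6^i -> [6, 36, 216, 1296, 7776]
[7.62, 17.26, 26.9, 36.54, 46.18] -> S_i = 7.62 + 9.64*i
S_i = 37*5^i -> [37, 185, 925, 4625, 23125]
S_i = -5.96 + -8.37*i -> [-5.96, -14.33, -22.7, -31.07, -39.44]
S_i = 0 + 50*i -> [0, 50, 100, 150, 200]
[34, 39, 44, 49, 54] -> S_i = 34 + 5*i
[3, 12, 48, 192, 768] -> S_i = 3*4^i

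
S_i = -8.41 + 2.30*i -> [-8.41, -6.11, -3.81, -1.51, 0.79]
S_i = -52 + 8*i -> [-52, -44, -36, -28, -20]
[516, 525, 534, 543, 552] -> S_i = 516 + 9*i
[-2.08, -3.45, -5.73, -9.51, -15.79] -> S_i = -2.08*1.66^i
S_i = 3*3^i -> [3, 9, 27, 81, 243]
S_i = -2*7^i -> [-2, -14, -98, -686, -4802]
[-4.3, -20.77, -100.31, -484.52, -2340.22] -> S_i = -4.30*4.83^i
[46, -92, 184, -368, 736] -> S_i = 46*-2^i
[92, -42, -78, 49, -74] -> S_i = Random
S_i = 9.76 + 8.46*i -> [9.76, 18.22, 26.68, 35.14, 43.6]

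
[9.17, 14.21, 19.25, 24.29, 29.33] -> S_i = 9.17 + 5.04*i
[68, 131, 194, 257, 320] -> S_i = 68 + 63*i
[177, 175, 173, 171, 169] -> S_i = 177 + -2*i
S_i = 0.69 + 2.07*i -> [0.69, 2.76, 4.83, 6.9, 8.97]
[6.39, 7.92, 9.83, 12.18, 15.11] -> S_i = 6.39*1.24^i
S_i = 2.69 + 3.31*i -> [2.69, 6.0, 9.31, 12.62, 15.93]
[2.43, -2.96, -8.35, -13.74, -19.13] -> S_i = 2.43 + -5.39*i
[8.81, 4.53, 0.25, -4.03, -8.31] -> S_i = 8.81 + -4.28*i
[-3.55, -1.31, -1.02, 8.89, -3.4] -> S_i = Random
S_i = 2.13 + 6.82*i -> [2.13, 8.95, 15.77, 22.59, 29.41]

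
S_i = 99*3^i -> [99, 297, 891, 2673, 8019]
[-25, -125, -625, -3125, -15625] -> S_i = -25*5^i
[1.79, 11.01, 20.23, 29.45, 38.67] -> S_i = 1.79 + 9.22*i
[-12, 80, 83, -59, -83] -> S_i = Random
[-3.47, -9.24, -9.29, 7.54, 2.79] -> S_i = Random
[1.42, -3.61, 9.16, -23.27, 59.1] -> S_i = 1.42*(-2.54)^i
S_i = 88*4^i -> [88, 352, 1408, 5632, 22528]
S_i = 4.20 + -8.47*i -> [4.2, -4.27, -12.74, -21.21, -29.68]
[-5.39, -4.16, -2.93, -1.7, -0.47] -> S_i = -5.39 + 1.23*i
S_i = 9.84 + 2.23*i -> [9.84, 12.07, 14.3, 16.53, 18.76]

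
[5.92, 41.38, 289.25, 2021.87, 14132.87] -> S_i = 5.92*6.99^i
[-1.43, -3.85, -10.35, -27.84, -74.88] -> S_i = -1.43*2.69^i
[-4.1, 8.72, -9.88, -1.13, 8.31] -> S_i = Random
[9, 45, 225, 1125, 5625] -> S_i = 9*5^i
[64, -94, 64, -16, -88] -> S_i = Random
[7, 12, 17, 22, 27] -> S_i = 7 + 5*i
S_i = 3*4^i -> [3, 12, 48, 192, 768]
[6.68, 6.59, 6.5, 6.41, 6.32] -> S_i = 6.68 + -0.09*i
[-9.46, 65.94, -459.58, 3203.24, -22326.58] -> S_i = -9.46*(-6.97)^i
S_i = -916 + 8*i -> [-916, -908, -900, -892, -884]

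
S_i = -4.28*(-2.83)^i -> [-4.28, 12.11, -34.28, 97.01, -274.53]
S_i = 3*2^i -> [3, 6, 12, 24, 48]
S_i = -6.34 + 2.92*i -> [-6.34, -3.42, -0.5, 2.42, 5.34]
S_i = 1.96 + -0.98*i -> [1.96, 0.98, 0.0, -0.98, -1.96]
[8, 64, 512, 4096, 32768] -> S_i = 8*8^i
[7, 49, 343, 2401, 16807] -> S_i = 7*7^i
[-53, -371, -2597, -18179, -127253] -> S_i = -53*7^i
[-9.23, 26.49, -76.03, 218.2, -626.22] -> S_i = -9.23*(-2.87)^i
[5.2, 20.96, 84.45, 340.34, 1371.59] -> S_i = 5.20*4.03^i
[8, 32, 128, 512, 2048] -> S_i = 8*4^i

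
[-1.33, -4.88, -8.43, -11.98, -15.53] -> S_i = -1.33 + -3.55*i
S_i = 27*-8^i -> [27, -216, 1728, -13824, 110592]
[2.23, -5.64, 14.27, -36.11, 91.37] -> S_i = 2.23*(-2.53)^i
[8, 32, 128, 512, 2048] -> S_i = 8*4^i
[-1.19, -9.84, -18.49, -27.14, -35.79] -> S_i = -1.19 + -8.65*i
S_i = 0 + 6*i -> [0, 6, 12, 18, 24]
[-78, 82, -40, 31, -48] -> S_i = Random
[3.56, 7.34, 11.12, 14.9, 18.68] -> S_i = 3.56 + 3.78*i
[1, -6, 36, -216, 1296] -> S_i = 1*-6^i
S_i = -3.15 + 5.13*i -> [-3.15, 1.98, 7.11, 12.24, 17.37]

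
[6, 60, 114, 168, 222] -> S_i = 6 + 54*i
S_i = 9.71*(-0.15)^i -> [9.71, -1.46, 0.22, -0.03, 0.0]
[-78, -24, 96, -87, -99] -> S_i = Random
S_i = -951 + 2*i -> [-951, -949, -947, -945, -943]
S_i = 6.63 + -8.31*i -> [6.63, -1.68, -9.99, -18.3, -26.61]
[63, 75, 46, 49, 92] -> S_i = Random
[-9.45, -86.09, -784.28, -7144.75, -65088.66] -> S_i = -9.45*9.11^i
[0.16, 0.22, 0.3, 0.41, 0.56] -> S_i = 0.16*1.37^i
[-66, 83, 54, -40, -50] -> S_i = Random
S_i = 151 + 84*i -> [151, 235, 319, 403, 487]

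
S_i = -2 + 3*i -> [-2, 1, 4, 7, 10]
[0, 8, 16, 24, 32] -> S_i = 0 + 8*i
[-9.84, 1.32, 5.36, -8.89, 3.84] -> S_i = Random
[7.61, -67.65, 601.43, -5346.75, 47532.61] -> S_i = 7.61*(-8.89)^i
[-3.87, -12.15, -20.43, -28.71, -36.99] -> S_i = -3.87 + -8.28*i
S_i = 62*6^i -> [62, 372, 2232, 13392, 80352]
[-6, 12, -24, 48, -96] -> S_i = -6*-2^i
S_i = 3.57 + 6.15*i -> [3.57, 9.72, 15.87, 22.02, 28.17]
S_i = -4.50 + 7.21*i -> [-4.5, 2.71, 9.92, 17.13, 24.34]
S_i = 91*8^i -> [91, 728, 5824, 46592, 372736]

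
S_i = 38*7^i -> [38, 266, 1862, 13034, 91238]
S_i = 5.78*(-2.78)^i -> [5.78, -16.07, 44.67, -124.18, 345.23]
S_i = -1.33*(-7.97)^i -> [-1.33, 10.6, -84.48, 673.33, -5366.42]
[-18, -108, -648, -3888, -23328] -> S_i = -18*6^i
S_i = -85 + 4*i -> [-85, -81, -77, -73, -69]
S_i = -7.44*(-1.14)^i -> [-7.44, 8.48, -9.67, 11.02, -12.57]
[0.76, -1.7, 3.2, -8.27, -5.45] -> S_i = Random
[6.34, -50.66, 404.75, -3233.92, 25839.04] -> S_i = 6.34*(-7.99)^i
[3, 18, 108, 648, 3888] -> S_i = 3*6^i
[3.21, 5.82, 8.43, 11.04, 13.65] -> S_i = 3.21 + 2.61*i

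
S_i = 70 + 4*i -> [70, 74, 78, 82, 86]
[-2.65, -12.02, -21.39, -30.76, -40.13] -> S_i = -2.65 + -9.37*i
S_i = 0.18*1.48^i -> [0.18, 0.27, 0.39, 0.58, 0.86]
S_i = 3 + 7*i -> [3, 10, 17, 24, 31]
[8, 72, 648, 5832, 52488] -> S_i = 8*9^i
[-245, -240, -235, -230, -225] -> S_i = -245 + 5*i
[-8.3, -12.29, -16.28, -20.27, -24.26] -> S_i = -8.30 + -3.99*i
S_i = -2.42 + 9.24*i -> [-2.42, 6.82, 16.06, 25.3, 34.54]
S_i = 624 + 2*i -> [624, 626, 628, 630, 632]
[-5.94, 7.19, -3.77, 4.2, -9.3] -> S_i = Random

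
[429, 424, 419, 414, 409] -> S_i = 429 + -5*i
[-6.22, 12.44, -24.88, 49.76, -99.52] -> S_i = -6.22*(-2.00)^i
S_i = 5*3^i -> [5, 15, 45, 135, 405]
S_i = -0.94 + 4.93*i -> [-0.94, 3.99, 8.92, 13.85, 18.78]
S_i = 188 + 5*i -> [188, 193, 198, 203, 208]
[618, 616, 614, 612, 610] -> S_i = 618 + -2*i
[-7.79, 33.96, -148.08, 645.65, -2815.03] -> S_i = -7.79*(-4.36)^i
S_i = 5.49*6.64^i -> [5.49, 36.45, 242.05, 1607.22, 10671.97]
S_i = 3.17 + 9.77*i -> [3.17, 12.94, 22.71, 32.48, 42.25]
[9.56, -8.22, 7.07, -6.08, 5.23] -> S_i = 9.56*(-0.86)^i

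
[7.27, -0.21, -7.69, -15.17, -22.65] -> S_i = 7.27 + -7.48*i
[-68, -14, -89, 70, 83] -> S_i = Random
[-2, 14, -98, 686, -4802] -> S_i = -2*-7^i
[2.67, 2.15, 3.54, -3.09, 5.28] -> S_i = Random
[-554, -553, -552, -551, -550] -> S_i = -554 + 1*i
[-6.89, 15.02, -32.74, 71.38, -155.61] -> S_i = -6.89*(-2.18)^i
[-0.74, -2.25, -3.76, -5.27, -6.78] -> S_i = -0.74 + -1.51*i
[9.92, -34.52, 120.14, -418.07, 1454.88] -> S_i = 9.92*(-3.48)^i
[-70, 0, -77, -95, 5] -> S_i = Random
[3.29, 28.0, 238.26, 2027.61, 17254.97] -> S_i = 3.29*8.51^i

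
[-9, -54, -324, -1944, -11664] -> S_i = -9*6^i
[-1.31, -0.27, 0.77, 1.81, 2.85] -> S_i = -1.31 + 1.04*i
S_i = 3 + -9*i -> [3, -6, -15, -24, -33]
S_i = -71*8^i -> [-71, -568, -4544, -36352, -290816]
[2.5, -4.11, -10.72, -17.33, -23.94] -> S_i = 2.50 + -6.61*i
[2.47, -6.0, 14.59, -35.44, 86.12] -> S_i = 2.47*(-2.43)^i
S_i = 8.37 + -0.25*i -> [8.37, 8.12, 7.87, 7.62, 7.37]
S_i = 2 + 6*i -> [2, 8, 14, 20, 26]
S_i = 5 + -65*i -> [5, -60, -125, -190, -255]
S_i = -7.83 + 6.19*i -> [-7.83, -1.64, 4.55, 10.74, 16.93]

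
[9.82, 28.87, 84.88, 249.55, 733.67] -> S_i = 9.82*2.94^i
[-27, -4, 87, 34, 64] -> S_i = Random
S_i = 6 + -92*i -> [6, -86, -178, -270, -362]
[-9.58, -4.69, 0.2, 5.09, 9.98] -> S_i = -9.58 + 4.89*i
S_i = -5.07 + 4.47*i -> [-5.07, -0.6, 3.87, 8.34, 12.81]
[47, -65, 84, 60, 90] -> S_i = Random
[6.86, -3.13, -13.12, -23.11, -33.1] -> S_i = 6.86 + -9.99*i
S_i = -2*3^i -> [-2, -6, -18, -54, -162]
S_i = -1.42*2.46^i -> [-1.42, -3.49, -8.59, -21.14, -52.0]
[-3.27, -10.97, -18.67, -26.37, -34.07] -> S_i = -3.27 + -7.70*i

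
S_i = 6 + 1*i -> [6, 7, 8, 9, 10]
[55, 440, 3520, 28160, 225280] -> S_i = 55*8^i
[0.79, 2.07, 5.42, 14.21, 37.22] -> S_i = 0.79*2.62^i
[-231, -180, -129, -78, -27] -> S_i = -231 + 51*i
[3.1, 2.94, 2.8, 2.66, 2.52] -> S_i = 3.10*0.95^i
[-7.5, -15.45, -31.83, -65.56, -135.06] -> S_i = -7.50*2.06^i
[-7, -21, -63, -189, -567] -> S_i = -7*3^i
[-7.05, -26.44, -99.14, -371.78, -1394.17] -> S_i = -7.05*3.75^i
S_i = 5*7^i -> [5, 35, 245, 1715, 12005]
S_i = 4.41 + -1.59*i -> [4.41, 2.82, 1.23, -0.36, -1.95]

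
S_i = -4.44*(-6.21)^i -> [-4.44, 27.57, -171.22, 1063.3, -6603.12]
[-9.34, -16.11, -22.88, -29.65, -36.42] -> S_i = -9.34 + -6.77*i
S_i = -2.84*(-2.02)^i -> [-2.84, 5.74, -11.59, 23.41, -47.29]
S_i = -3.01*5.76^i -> [-3.01, -17.34, -99.86, -575.22, -3313.27]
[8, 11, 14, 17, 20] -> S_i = 8 + 3*i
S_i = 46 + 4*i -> [46, 50, 54, 58, 62]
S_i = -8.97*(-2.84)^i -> [-8.97, 25.47, -72.35, 205.47, -583.53]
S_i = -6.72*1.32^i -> [-6.72, -8.87, -11.71, -15.46, -20.4]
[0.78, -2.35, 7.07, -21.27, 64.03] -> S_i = 0.78*(-3.01)^i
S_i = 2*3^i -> [2, 6, 18, 54, 162]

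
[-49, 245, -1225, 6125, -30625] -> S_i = -49*-5^i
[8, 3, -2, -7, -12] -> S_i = 8 + -5*i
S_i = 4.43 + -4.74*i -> [4.43, -0.31, -5.05, -9.79, -14.53]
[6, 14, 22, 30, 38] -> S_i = 6 + 8*i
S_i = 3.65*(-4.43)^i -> [3.65, -16.17, 71.63, -317.32, 1405.75]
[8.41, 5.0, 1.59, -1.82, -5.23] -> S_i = 8.41 + -3.41*i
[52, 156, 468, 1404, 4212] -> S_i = 52*3^i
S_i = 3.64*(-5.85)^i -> [3.64, -21.29, 124.57, -728.73, 4263.09]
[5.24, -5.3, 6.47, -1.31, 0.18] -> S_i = Random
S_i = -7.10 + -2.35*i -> [-7.1, -9.45, -11.8, -14.15, -16.5]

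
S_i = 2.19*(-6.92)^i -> [2.19, -15.15, 104.87, -725.71, 5021.9]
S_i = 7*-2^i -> [7, -14, 28, -56, 112]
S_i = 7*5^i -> [7, 35, 175, 875, 4375]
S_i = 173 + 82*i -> [173, 255, 337, 419, 501]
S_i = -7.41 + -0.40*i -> [-7.41, -7.81, -8.21, -8.61, -9.01]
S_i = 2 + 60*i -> [2, 62, 122, 182, 242]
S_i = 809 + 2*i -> [809, 811, 813, 815, 817]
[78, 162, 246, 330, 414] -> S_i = 78 + 84*i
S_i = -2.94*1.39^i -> [-2.94, -4.09, -5.68, -7.9, -10.98]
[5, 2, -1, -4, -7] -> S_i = 5 + -3*i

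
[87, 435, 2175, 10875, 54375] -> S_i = 87*5^i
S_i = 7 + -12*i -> [7, -5, -17, -29, -41]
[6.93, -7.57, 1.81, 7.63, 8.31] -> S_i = Random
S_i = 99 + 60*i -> [99, 159, 219, 279, 339]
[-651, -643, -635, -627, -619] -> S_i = -651 + 8*i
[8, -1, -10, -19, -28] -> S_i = 8 + -9*i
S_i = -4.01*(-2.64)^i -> [-4.01, 10.59, -27.95, 73.78, -194.79]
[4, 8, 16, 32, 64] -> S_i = 4*2^i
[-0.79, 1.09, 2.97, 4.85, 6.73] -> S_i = -0.79 + 1.88*i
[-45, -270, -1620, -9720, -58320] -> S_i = -45*6^i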